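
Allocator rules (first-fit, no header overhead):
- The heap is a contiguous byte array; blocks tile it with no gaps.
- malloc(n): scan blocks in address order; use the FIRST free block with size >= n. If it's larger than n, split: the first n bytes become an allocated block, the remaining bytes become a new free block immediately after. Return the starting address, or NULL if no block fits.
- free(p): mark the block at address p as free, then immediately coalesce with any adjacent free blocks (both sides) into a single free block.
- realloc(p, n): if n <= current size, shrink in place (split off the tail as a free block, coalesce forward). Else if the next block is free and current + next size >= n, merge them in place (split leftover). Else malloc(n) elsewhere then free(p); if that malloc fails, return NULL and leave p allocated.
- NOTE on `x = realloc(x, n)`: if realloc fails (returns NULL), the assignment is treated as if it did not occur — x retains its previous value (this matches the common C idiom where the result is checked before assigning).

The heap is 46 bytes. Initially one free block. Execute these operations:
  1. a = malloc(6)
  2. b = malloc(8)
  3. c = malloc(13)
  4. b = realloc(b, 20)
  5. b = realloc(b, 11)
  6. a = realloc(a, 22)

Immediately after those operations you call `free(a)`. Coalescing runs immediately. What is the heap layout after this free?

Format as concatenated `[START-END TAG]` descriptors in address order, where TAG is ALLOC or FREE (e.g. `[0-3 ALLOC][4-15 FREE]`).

Op 1: a = malloc(6) -> a = 0; heap: [0-5 ALLOC][6-45 FREE]
Op 2: b = malloc(8) -> b = 6; heap: [0-5 ALLOC][6-13 ALLOC][14-45 FREE]
Op 3: c = malloc(13) -> c = 14; heap: [0-5 ALLOC][6-13 ALLOC][14-26 ALLOC][27-45 FREE]
Op 4: b = realloc(b, 20) -> NULL (b unchanged); heap: [0-5 ALLOC][6-13 ALLOC][14-26 ALLOC][27-45 FREE]
Op 5: b = realloc(b, 11) -> b = 27; heap: [0-5 ALLOC][6-13 FREE][14-26 ALLOC][27-37 ALLOC][38-45 FREE]
Op 6: a = realloc(a, 22) -> NULL (a unchanged); heap: [0-5 ALLOC][6-13 FREE][14-26 ALLOC][27-37 ALLOC][38-45 FREE]
free(a): a = 0 -> block [0-5 ALLOC]; mark free, coalesce with adjacent free neighbors -> [0-13 FREE][14-26 ALLOC][27-37 ALLOC][38-45 FREE]

Answer: [0-13 FREE][14-26 ALLOC][27-37 ALLOC][38-45 FREE]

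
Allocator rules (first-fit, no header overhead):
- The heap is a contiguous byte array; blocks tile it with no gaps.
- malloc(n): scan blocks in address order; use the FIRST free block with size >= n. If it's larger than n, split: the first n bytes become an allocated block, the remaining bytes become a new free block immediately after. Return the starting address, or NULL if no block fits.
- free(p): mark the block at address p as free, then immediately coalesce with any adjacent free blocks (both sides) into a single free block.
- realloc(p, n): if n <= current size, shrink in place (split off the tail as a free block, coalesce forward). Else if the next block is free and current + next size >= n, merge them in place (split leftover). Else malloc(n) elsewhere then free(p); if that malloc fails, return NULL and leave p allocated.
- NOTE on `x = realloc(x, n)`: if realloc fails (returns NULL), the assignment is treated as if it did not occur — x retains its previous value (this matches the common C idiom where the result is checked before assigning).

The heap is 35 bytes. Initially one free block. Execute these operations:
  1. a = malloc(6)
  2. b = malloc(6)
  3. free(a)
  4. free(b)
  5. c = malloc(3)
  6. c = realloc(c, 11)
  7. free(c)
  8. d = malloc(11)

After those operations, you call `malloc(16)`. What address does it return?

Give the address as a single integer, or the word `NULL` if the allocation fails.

Answer: 11

Derivation:
Op 1: a = malloc(6) -> a = 0; heap: [0-5 ALLOC][6-34 FREE]
Op 2: b = malloc(6) -> b = 6; heap: [0-5 ALLOC][6-11 ALLOC][12-34 FREE]
Op 3: free(a) -> (freed a); heap: [0-5 FREE][6-11 ALLOC][12-34 FREE]
Op 4: free(b) -> (freed b); heap: [0-34 FREE]
Op 5: c = malloc(3) -> c = 0; heap: [0-2 ALLOC][3-34 FREE]
Op 6: c = realloc(c, 11) -> c = 0; heap: [0-10 ALLOC][11-34 FREE]
Op 7: free(c) -> (freed c); heap: [0-34 FREE]
Op 8: d = malloc(11) -> d = 0; heap: [0-10 ALLOC][11-34 FREE]
malloc(16): first-fit scan over [0-10 ALLOC][11-34 FREE] -> 11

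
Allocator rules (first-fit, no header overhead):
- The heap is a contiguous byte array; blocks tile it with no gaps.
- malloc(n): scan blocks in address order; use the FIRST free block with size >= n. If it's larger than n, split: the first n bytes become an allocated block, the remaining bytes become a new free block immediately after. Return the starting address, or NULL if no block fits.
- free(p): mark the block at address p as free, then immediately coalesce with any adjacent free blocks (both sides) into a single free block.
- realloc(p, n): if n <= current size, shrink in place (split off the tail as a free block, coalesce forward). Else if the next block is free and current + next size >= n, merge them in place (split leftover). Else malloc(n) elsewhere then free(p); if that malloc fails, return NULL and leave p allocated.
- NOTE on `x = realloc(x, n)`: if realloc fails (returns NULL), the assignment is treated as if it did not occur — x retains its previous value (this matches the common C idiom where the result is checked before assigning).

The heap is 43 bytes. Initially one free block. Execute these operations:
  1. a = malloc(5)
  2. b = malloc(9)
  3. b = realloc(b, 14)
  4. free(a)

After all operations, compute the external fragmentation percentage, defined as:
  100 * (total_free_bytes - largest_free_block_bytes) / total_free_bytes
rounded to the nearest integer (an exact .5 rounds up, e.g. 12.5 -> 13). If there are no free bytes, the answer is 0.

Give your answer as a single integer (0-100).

Answer: 17

Derivation:
Op 1: a = malloc(5) -> a = 0; heap: [0-4 ALLOC][5-42 FREE]
Op 2: b = malloc(9) -> b = 5; heap: [0-4 ALLOC][5-13 ALLOC][14-42 FREE]
Op 3: b = realloc(b, 14) -> b = 5; heap: [0-4 ALLOC][5-18 ALLOC][19-42 FREE]
Op 4: free(a) -> (freed a); heap: [0-4 FREE][5-18 ALLOC][19-42 FREE]
Free blocks: [5 24] total_free=29 largest=24 -> 100*(29-24)/29 = 500/29 ≈ 17.241 -> rounds to 17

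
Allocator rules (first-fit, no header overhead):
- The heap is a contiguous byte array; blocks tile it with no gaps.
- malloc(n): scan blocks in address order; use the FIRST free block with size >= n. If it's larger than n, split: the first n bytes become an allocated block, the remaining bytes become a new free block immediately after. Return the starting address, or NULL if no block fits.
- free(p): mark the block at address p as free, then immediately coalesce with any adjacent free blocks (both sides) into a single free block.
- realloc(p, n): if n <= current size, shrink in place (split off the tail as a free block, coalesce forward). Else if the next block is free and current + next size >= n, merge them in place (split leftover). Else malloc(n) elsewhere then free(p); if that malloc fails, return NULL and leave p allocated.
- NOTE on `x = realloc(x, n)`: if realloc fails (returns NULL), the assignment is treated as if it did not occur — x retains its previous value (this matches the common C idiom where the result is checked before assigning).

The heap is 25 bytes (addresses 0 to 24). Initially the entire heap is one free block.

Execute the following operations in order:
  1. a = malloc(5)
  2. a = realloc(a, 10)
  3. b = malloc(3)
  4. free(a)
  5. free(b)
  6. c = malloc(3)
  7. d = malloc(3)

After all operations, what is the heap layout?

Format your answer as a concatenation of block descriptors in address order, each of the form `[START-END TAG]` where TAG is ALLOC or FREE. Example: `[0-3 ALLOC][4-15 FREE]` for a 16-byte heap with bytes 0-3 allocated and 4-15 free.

Op 1: a = malloc(5) -> a = 0; heap: [0-4 ALLOC][5-24 FREE]
Op 2: a = realloc(a, 10) -> a = 0; heap: [0-9 ALLOC][10-24 FREE]
Op 3: b = malloc(3) -> b = 10; heap: [0-9 ALLOC][10-12 ALLOC][13-24 FREE]
Op 4: free(a) -> (freed a); heap: [0-9 FREE][10-12 ALLOC][13-24 FREE]
Op 5: free(b) -> (freed b); heap: [0-24 FREE]
Op 6: c = malloc(3) -> c = 0; heap: [0-2 ALLOC][3-24 FREE]
Op 7: d = malloc(3) -> d = 3; heap: [0-2 ALLOC][3-5 ALLOC][6-24 FREE]

Answer: [0-2 ALLOC][3-5 ALLOC][6-24 FREE]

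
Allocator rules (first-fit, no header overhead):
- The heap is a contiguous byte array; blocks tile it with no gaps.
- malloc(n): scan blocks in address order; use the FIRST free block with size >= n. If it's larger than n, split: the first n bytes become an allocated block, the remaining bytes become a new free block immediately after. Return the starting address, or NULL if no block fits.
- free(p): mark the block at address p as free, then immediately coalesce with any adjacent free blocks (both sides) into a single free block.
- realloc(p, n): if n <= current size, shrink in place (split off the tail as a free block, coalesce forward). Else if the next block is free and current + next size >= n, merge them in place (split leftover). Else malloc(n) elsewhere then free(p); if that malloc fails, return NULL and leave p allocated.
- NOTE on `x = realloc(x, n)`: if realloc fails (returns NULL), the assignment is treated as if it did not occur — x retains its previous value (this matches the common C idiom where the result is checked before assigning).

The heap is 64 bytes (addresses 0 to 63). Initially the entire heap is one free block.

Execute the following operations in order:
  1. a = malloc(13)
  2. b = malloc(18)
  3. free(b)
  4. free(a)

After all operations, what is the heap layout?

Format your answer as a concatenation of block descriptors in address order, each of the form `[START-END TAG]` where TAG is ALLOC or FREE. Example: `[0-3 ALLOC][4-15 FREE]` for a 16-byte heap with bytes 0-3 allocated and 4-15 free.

Answer: [0-63 FREE]

Derivation:
Op 1: a = malloc(13) -> a = 0; heap: [0-12 ALLOC][13-63 FREE]
Op 2: b = malloc(18) -> b = 13; heap: [0-12 ALLOC][13-30 ALLOC][31-63 FREE]
Op 3: free(b) -> (freed b); heap: [0-12 ALLOC][13-63 FREE]
Op 4: free(a) -> (freed a); heap: [0-63 FREE]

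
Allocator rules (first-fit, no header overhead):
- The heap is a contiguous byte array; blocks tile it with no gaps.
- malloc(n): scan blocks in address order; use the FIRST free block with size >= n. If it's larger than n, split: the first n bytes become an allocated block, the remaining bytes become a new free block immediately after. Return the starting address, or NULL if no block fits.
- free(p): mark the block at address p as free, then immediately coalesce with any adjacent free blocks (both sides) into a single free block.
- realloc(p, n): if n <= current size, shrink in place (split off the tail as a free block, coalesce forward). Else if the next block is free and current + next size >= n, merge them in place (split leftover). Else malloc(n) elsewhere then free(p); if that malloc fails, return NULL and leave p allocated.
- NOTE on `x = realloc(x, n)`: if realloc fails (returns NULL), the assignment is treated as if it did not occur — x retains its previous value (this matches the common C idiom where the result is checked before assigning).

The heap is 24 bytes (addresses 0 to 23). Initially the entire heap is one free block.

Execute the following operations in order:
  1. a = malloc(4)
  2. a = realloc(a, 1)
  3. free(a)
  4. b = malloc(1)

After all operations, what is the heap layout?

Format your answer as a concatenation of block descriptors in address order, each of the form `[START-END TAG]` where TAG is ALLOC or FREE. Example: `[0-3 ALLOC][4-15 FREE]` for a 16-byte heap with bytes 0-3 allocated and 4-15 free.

Op 1: a = malloc(4) -> a = 0; heap: [0-3 ALLOC][4-23 FREE]
Op 2: a = realloc(a, 1) -> a = 0; heap: [0-0 ALLOC][1-23 FREE]
Op 3: free(a) -> (freed a); heap: [0-23 FREE]
Op 4: b = malloc(1) -> b = 0; heap: [0-0 ALLOC][1-23 FREE]

Answer: [0-0 ALLOC][1-23 FREE]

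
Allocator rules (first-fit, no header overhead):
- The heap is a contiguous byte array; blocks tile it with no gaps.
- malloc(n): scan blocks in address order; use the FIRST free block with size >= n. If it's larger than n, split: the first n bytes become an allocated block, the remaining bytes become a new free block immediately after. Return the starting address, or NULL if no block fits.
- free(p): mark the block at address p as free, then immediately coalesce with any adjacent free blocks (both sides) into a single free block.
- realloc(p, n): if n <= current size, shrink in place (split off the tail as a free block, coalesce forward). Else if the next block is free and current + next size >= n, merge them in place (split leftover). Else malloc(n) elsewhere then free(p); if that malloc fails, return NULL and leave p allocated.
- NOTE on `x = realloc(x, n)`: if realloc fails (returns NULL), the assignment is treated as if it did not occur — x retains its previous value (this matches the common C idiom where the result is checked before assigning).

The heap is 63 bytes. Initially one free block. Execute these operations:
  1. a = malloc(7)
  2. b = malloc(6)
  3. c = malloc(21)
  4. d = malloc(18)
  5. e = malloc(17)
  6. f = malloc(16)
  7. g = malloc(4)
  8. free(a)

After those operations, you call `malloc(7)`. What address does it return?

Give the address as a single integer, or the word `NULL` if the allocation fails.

Answer: 0

Derivation:
Op 1: a = malloc(7) -> a = 0; heap: [0-6 ALLOC][7-62 FREE]
Op 2: b = malloc(6) -> b = 7; heap: [0-6 ALLOC][7-12 ALLOC][13-62 FREE]
Op 3: c = malloc(21) -> c = 13; heap: [0-6 ALLOC][7-12 ALLOC][13-33 ALLOC][34-62 FREE]
Op 4: d = malloc(18) -> d = 34; heap: [0-6 ALLOC][7-12 ALLOC][13-33 ALLOC][34-51 ALLOC][52-62 FREE]
Op 5: e = malloc(17) -> e = NULL; heap: [0-6 ALLOC][7-12 ALLOC][13-33 ALLOC][34-51 ALLOC][52-62 FREE]
Op 6: f = malloc(16) -> f = NULL; heap: [0-6 ALLOC][7-12 ALLOC][13-33 ALLOC][34-51 ALLOC][52-62 FREE]
Op 7: g = malloc(4) -> g = 52; heap: [0-6 ALLOC][7-12 ALLOC][13-33 ALLOC][34-51 ALLOC][52-55 ALLOC][56-62 FREE]
Op 8: free(a) -> (freed a); heap: [0-6 FREE][7-12 ALLOC][13-33 ALLOC][34-51 ALLOC][52-55 ALLOC][56-62 FREE]
malloc(7): first-fit scan over [0-6 FREE][7-12 ALLOC][13-33 ALLOC][34-51 ALLOC][52-55 ALLOC][56-62 FREE] -> 0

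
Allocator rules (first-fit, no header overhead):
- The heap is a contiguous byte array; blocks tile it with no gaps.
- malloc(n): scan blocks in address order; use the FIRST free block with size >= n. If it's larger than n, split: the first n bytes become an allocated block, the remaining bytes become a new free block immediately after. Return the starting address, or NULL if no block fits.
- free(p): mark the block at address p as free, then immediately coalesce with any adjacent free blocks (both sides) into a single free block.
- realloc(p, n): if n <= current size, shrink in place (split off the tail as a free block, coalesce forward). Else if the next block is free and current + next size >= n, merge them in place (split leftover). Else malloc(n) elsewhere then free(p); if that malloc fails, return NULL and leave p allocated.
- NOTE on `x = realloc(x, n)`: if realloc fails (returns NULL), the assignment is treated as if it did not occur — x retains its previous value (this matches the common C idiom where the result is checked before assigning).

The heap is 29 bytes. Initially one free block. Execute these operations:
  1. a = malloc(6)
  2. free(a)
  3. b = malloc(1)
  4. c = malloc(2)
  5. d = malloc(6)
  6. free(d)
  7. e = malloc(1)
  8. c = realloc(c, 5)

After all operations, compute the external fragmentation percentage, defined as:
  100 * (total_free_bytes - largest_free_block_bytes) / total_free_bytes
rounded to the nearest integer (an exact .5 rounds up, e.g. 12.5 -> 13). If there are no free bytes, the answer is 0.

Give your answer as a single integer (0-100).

Op 1: a = malloc(6) -> a = 0; heap: [0-5 ALLOC][6-28 FREE]
Op 2: free(a) -> (freed a); heap: [0-28 FREE]
Op 3: b = malloc(1) -> b = 0; heap: [0-0 ALLOC][1-28 FREE]
Op 4: c = malloc(2) -> c = 1; heap: [0-0 ALLOC][1-2 ALLOC][3-28 FREE]
Op 5: d = malloc(6) -> d = 3; heap: [0-0 ALLOC][1-2 ALLOC][3-8 ALLOC][9-28 FREE]
Op 6: free(d) -> (freed d); heap: [0-0 ALLOC][1-2 ALLOC][3-28 FREE]
Op 7: e = malloc(1) -> e = 3; heap: [0-0 ALLOC][1-2 ALLOC][3-3 ALLOC][4-28 FREE]
Op 8: c = realloc(c, 5) -> c = 4; heap: [0-0 ALLOC][1-2 FREE][3-3 ALLOC][4-8 ALLOC][9-28 FREE]
Free blocks: [2 20] total_free=22 largest=20 -> 100*(22-20)/22 = 200/22 ≈ 9.091 -> rounds to 9

Answer: 9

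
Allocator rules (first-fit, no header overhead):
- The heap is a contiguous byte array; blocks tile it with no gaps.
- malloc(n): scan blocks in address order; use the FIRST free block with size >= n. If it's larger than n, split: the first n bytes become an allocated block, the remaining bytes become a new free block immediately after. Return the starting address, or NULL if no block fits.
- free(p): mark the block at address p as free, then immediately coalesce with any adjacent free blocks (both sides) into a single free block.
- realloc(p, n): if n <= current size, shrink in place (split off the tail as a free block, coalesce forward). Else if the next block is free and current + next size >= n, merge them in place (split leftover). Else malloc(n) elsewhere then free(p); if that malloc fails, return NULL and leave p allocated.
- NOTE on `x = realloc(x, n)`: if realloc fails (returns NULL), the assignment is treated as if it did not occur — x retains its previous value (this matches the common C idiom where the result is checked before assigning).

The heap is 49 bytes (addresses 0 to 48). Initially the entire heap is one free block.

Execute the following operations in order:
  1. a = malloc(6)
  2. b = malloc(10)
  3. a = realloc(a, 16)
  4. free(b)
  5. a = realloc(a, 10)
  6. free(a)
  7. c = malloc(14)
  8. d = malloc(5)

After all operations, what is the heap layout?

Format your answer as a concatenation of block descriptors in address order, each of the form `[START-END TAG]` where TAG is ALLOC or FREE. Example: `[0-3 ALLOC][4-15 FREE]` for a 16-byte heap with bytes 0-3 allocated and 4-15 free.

Answer: [0-13 ALLOC][14-18 ALLOC][19-48 FREE]

Derivation:
Op 1: a = malloc(6) -> a = 0; heap: [0-5 ALLOC][6-48 FREE]
Op 2: b = malloc(10) -> b = 6; heap: [0-5 ALLOC][6-15 ALLOC][16-48 FREE]
Op 3: a = realloc(a, 16) -> a = 16; heap: [0-5 FREE][6-15 ALLOC][16-31 ALLOC][32-48 FREE]
Op 4: free(b) -> (freed b); heap: [0-15 FREE][16-31 ALLOC][32-48 FREE]
Op 5: a = realloc(a, 10) -> a = 16; heap: [0-15 FREE][16-25 ALLOC][26-48 FREE]
Op 6: free(a) -> (freed a); heap: [0-48 FREE]
Op 7: c = malloc(14) -> c = 0; heap: [0-13 ALLOC][14-48 FREE]
Op 8: d = malloc(5) -> d = 14; heap: [0-13 ALLOC][14-18 ALLOC][19-48 FREE]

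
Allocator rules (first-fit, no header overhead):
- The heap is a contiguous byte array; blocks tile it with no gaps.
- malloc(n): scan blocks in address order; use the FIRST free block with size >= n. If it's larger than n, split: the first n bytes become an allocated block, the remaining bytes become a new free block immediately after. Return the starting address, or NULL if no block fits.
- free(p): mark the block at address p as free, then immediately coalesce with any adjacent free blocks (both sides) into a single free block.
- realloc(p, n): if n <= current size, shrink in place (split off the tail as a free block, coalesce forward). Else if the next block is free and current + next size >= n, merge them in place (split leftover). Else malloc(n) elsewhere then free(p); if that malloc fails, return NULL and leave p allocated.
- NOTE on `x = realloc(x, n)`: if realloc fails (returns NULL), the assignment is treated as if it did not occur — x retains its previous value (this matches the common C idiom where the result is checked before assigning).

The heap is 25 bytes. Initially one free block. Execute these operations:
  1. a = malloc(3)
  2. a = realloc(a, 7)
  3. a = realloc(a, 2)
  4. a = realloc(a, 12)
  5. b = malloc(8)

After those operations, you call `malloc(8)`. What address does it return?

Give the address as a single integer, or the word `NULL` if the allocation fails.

Answer: NULL

Derivation:
Op 1: a = malloc(3) -> a = 0; heap: [0-2 ALLOC][3-24 FREE]
Op 2: a = realloc(a, 7) -> a = 0; heap: [0-6 ALLOC][7-24 FREE]
Op 3: a = realloc(a, 2) -> a = 0; heap: [0-1 ALLOC][2-24 FREE]
Op 4: a = realloc(a, 12) -> a = 0; heap: [0-11 ALLOC][12-24 FREE]
Op 5: b = malloc(8) -> b = 12; heap: [0-11 ALLOC][12-19 ALLOC][20-24 FREE]
malloc(8): first-fit scan over [0-11 ALLOC][12-19 ALLOC][20-24 FREE] -> NULL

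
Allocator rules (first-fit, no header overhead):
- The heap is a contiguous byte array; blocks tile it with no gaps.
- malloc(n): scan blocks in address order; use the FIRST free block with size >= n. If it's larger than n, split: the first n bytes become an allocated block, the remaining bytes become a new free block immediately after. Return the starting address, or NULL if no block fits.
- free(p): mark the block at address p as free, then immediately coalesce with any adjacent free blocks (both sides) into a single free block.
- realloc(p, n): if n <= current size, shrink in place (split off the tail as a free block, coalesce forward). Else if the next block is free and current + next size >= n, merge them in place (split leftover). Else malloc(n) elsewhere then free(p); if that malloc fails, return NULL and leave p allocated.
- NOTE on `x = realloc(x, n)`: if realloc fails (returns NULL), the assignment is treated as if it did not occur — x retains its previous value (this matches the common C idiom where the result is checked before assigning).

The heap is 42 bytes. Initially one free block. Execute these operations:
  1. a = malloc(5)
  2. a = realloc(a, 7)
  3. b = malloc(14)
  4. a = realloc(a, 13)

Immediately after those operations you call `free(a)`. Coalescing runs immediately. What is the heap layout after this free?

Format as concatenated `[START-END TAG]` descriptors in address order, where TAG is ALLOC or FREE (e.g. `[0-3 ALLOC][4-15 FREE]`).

Op 1: a = malloc(5) -> a = 0; heap: [0-4 ALLOC][5-41 FREE]
Op 2: a = realloc(a, 7) -> a = 0; heap: [0-6 ALLOC][7-41 FREE]
Op 3: b = malloc(14) -> b = 7; heap: [0-6 ALLOC][7-20 ALLOC][21-41 FREE]
Op 4: a = realloc(a, 13) -> a = 21; heap: [0-6 FREE][7-20 ALLOC][21-33 ALLOC][34-41 FREE]
free(a): a = 21 -> block [21-33 ALLOC]; mark free, coalesce with adjacent free neighbors -> [0-6 FREE][7-20 ALLOC][21-41 FREE]

Answer: [0-6 FREE][7-20 ALLOC][21-41 FREE]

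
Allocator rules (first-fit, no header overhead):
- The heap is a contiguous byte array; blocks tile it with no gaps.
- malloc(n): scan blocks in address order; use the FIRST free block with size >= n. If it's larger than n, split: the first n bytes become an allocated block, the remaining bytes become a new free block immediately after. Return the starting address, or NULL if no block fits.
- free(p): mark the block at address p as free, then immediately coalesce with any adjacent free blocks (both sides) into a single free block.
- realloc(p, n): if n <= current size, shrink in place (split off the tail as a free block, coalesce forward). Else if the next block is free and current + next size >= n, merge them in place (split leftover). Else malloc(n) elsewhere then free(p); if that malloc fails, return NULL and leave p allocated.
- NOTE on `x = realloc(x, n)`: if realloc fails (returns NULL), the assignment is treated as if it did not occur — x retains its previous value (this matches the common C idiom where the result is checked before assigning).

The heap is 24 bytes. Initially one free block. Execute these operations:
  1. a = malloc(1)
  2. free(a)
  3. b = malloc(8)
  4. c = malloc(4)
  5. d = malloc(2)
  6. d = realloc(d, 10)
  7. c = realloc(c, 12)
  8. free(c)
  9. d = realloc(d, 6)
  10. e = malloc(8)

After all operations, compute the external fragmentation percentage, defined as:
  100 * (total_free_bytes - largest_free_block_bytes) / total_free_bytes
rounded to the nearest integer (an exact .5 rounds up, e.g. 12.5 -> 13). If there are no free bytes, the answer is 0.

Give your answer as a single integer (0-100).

Answer: 40

Derivation:
Op 1: a = malloc(1) -> a = 0; heap: [0-0 ALLOC][1-23 FREE]
Op 2: free(a) -> (freed a); heap: [0-23 FREE]
Op 3: b = malloc(8) -> b = 0; heap: [0-7 ALLOC][8-23 FREE]
Op 4: c = malloc(4) -> c = 8; heap: [0-7 ALLOC][8-11 ALLOC][12-23 FREE]
Op 5: d = malloc(2) -> d = 12; heap: [0-7 ALLOC][8-11 ALLOC][12-13 ALLOC][14-23 FREE]
Op 6: d = realloc(d, 10) -> d = 12; heap: [0-7 ALLOC][8-11 ALLOC][12-21 ALLOC][22-23 FREE]
Op 7: c = realloc(c, 12) -> NULL (c unchanged); heap: [0-7 ALLOC][8-11 ALLOC][12-21 ALLOC][22-23 FREE]
Op 8: free(c) -> (freed c); heap: [0-7 ALLOC][8-11 FREE][12-21 ALLOC][22-23 FREE]
Op 9: d = realloc(d, 6) -> d = 12; heap: [0-7 ALLOC][8-11 FREE][12-17 ALLOC][18-23 FREE]
Op 10: e = malloc(8) -> e = NULL; heap: [0-7 ALLOC][8-11 FREE][12-17 ALLOC][18-23 FREE]
Free blocks: [4 6] total_free=10 largest=6 -> 100*(10-6)/10 = 400/10 = 40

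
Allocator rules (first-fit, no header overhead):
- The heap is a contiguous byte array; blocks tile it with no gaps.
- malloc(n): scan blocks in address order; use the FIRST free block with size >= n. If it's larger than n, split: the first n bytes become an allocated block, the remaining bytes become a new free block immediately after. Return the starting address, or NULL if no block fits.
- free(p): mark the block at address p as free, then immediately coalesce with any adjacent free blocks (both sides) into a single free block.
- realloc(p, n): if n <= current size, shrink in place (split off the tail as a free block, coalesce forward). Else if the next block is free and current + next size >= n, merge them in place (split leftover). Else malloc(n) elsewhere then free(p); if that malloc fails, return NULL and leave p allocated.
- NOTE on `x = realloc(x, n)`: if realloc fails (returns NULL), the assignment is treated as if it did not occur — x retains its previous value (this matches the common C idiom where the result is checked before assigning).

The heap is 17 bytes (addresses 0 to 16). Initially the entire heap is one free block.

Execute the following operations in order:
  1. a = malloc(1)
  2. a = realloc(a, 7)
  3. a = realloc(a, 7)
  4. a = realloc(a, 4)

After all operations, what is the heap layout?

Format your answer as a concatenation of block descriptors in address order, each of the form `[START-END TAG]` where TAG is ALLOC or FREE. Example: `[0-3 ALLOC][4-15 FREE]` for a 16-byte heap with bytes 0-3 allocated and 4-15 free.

Answer: [0-3 ALLOC][4-16 FREE]

Derivation:
Op 1: a = malloc(1) -> a = 0; heap: [0-0 ALLOC][1-16 FREE]
Op 2: a = realloc(a, 7) -> a = 0; heap: [0-6 ALLOC][7-16 FREE]
Op 3: a = realloc(a, 7) -> a = 0; heap: [0-6 ALLOC][7-16 FREE]
Op 4: a = realloc(a, 4) -> a = 0; heap: [0-3 ALLOC][4-16 FREE]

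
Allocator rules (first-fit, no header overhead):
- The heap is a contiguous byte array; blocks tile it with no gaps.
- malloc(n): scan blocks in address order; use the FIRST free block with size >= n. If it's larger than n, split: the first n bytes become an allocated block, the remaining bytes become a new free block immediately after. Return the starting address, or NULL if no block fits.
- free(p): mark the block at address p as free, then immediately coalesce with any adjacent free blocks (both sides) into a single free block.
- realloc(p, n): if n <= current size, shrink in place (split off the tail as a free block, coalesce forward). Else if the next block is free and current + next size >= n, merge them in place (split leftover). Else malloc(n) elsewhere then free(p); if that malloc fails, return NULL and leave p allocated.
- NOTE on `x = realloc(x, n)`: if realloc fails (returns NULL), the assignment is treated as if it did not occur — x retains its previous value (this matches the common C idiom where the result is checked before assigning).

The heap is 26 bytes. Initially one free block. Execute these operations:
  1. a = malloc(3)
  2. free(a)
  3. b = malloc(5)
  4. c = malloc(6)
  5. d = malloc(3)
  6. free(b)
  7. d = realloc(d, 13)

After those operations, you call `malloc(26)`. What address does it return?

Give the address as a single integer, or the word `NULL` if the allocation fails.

Answer: NULL

Derivation:
Op 1: a = malloc(3) -> a = 0; heap: [0-2 ALLOC][3-25 FREE]
Op 2: free(a) -> (freed a); heap: [0-25 FREE]
Op 3: b = malloc(5) -> b = 0; heap: [0-4 ALLOC][5-25 FREE]
Op 4: c = malloc(6) -> c = 5; heap: [0-4 ALLOC][5-10 ALLOC][11-25 FREE]
Op 5: d = malloc(3) -> d = 11; heap: [0-4 ALLOC][5-10 ALLOC][11-13 ALLOC][14-25 FREE]
Op 6: free(b) -> (freed b); heap: [0-4 FREE][5-10 ALLOC][11-13 ALLOC][14-25 FREE]
Op 7: d = realloc(d, 13) -> d = 11; heap: [0-4 FREE][5-10 ALLOC][11-23 ALLOC][24-25 FREE]
malloc(26): first-fit scan over [0-4 FREE][5-10 ALLOC][11-23 ALLOC][24-25 FREE] -> NULL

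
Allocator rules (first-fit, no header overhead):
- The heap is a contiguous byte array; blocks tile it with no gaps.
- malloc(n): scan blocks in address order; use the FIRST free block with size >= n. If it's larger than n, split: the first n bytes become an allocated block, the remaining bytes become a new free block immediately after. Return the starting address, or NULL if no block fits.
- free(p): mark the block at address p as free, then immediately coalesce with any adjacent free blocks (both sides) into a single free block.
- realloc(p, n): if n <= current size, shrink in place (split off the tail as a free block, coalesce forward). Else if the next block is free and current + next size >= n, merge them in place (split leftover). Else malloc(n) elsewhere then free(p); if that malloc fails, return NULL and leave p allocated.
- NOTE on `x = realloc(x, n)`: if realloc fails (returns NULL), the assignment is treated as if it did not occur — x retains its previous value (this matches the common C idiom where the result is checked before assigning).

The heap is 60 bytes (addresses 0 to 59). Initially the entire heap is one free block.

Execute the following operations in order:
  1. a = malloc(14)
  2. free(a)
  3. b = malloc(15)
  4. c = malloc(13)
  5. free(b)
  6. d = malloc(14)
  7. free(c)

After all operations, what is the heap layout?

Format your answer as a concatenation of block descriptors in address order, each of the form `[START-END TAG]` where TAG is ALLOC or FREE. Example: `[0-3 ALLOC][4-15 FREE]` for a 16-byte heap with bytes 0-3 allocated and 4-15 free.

Answer: [0-13 ALLOC][14-59 FREE]

Derivation:
Op 1: a = malloc(14) -> a = 0; heap: [0-13 ALLOC][14-59 FREE]
Op 2: free(a) -> (freed a); heap: [0-59 FREE]
Op 3: b = malloc(15) -> b = 0; heap: [0-14 ALLOC][15-59 FREE]
Op 4: c = malloc(13) -> c = 15; heap: [0-14 ALLOC][15-27 ALLOC][28-59 FREE]
Op 5: free(b) -> (freed b); heap: [0-14 FREE][15-27 ALLOC][28-59 FREE]
Op 6: d = malloc(14) -> d = 0; heap: [0-13 ALLOC][14-14 FREE][15-27 ALLOC][28-59 FREE]
Op 7: free(c) -> (freed c); heap: [0-13 ALLOC][14-59 FREE]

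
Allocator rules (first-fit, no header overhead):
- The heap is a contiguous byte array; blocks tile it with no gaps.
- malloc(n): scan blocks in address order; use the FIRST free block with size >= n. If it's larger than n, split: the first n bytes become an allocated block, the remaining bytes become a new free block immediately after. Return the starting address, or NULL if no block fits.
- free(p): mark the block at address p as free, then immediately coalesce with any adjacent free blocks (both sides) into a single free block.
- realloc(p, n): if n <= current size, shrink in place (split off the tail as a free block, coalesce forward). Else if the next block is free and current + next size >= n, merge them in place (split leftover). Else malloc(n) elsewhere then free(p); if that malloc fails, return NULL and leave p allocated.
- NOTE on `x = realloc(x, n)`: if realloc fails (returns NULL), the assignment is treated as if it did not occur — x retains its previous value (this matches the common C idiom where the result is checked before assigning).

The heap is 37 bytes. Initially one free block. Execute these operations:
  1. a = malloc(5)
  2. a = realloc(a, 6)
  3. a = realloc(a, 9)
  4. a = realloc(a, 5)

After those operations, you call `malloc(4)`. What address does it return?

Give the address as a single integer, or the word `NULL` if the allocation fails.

Op 1: a = malloc(5) -> a = 0; heap: [0-4 ALLOC][5-36 FREE]
Op 2: a = realloc(a, 6) -> a = 0; heap: [0-5 ALLOC][6-36 FREE]
Op 3: a = realloc(a, 9) -> a = 0; heap: [0-8 ALLOC][9-36 FREE]
Op 4: a = realloc(a, 5) -> a = 0; heap: [0-4 ALLOC][5-36 FREE]
malloc(4): first-fit scan over [0-4 ALLOC][5-36 FREE] -> 5

Answer: 5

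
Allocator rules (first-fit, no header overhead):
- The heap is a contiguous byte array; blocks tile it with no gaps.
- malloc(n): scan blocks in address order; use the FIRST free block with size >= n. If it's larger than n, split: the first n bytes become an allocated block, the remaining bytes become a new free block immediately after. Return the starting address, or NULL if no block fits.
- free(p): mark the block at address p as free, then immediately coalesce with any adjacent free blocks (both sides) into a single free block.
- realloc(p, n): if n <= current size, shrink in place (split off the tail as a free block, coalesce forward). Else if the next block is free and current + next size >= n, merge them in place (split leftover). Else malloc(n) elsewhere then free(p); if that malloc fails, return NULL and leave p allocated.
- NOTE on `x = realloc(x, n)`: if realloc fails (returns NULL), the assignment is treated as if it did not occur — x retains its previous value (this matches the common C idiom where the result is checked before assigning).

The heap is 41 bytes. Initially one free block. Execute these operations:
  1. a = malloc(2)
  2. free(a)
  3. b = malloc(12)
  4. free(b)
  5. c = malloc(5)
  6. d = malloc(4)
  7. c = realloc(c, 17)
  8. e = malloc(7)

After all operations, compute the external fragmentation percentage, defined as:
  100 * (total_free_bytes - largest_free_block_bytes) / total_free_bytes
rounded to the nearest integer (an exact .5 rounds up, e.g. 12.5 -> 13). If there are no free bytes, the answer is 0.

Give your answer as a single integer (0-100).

Op 1: a = malloc(2) -> a = 0; heap: [0-1 ALLOC][2-40 FREE]
Op 2: free(a) -> (freed a); heap: [0-40 FREE]
Op 3: b = malloc(12) -> b = 0; heap: [0-11 ALLOC][12-40 FREE]
Op 4: free(b) -> (freed b); heap: [0-40 FREE]
Op 5: c = malloc(5) -> c = 0; heap: [0-4 ALLOC][5-40 FREE]
Op 6: d = malloc(4) -> d = 5; heap: [0-4 ALLOC][5-8 ALLOC][9-40 FREE]
Op 7: c = realloc(c, 17) -> c = 9; heap: [0-4 FREE][5-8 ALLOC][9-25 ALLOC][26-40 FREE]
Op 8: e = malloc(7) -> e = 26; heap: [0-4 FREE][5-8 ALLOC][9-25 ALLOC][26-32 ALLOC][33-40 FREE]
Free blocks: [5 8] total_free=13 largest=8 -> 100*(13-8)/13 = 500/13 ≈ 38.462 -> rounds to 38

Answer: 38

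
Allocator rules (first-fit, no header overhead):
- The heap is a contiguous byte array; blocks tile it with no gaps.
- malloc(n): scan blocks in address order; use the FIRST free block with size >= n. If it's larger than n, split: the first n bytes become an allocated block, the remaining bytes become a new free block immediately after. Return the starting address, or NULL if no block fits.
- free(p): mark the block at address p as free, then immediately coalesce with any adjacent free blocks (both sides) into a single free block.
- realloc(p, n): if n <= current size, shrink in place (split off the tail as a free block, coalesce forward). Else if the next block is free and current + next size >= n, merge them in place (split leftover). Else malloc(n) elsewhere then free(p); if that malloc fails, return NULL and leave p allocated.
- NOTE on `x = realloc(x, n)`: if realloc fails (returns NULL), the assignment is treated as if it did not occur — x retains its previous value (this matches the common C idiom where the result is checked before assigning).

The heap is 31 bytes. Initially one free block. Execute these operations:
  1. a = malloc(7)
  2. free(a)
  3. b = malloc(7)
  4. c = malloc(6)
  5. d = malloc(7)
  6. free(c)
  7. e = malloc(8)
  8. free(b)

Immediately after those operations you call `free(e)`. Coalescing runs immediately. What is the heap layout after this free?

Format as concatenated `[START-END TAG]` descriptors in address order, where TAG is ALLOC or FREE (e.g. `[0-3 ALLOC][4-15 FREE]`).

Answer: [0-12 FREE][13-19 ALLOC][20-30 FREE]

Derivation:
Op 1: a = malloc(7) -> a = 0; heap: [0-6 ALLOC][7-30 FREE]
Op 2: free(a) -> (freed a); heap: [0-30 FREE]
Op 3: b = malloc(7) -> b = 0; heap: [0-6 ALLOC][7-30 FREE]
Op 4: c = malloc(6) -> c = 7; heap: [0-6 ALLOC][7-12 ALLOC][13-30 FREE]
Op 5: d = malloc(7) -> d = 13; heap: [0-6 ALLOC][7-12 ALLOC][13-19 ALLOC][20-30 FREE]
Op 6: free(c) -> (freed c); heap: [0-6 ALLOC][7-12 FREE][13-19 ALLOC][20-30 FREE]
Op 7: e = malloc(8) -> e = 20; heap: [0-6 ALLOC][7-12 FREE][13-19 ALLOC][20-27 ALLOC][28-30 FREE]
Op 8: free(b) -> (freed b); heap: [0-12 FREE][13-19 ALLOC][20-27 ALLOC][28-30 FREE]
free(e): e = 20 -> block [20-27 ALLOC]; mark free, coalesce with adjacent free neighbors -> [0-12 FREE][13-19 ALLOC][20-30 FREE]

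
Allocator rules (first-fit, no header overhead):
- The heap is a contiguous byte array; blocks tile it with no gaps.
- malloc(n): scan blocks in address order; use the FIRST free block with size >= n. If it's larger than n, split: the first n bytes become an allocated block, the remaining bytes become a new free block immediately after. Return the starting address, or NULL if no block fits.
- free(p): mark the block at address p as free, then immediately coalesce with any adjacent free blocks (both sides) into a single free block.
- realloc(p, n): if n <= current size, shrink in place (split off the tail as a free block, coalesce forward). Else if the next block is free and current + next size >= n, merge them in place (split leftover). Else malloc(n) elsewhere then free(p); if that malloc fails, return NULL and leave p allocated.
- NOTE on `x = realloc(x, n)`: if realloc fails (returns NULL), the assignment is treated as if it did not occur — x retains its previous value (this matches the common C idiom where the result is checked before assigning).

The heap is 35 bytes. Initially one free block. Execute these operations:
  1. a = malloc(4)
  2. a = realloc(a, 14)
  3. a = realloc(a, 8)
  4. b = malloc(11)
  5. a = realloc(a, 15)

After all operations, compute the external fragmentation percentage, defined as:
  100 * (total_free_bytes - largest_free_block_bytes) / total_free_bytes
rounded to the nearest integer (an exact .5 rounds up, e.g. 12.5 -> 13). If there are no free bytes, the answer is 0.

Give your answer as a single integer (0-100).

Answer: 11

Derivation:
Op 1: a = malloc(4) -> a = 0; heap: [0-3 ALLOC][4-34 FREE]
Op 2: a = realloc(a, 14) -> a = 0; heap: [0-13 ALLOC][14-34 FREE]
Op 3: a = realloc(a, 8) -> a = 0; heap: [0-7 ALLOC][8-34 FREE]
Op 4: b = malloc(11) -> b = 8; heap: [0-7 ALLOC][8-18 ALLOC][19-34 FREE]
Op 5: a = realloc(a, 15) -> a = 19; heap: [0-7 FREE][8-18 ALLOC][19-33 ALLOC][34-34 FREE]
Free blocks: [8 1] total_free=9 largest=8 -> 100*(9-8)/9 = 100/9 ≈ 11.111 -> rounds to 11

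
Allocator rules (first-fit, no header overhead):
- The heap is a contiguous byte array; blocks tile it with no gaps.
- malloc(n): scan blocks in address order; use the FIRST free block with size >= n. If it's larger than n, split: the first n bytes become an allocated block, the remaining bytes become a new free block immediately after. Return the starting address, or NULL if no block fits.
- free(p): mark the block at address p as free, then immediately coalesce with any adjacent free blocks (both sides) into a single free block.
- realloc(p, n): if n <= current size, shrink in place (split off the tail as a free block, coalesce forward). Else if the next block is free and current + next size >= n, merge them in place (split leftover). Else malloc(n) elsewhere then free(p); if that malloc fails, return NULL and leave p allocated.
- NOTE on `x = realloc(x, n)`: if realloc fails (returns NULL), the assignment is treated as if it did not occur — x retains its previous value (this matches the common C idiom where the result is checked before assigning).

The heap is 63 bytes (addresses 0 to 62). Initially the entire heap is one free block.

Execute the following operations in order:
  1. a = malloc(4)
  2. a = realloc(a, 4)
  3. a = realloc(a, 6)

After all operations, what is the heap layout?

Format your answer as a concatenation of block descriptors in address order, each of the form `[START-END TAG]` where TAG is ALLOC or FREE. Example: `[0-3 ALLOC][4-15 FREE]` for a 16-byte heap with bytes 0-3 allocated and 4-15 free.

Op 1: a = malloc(4) -> a = 0; heap: [0-3 ALLOC][4-62 FREE]
Op 2: a = realloc(a, 4) -> a = 0; heap: [0-3 ALLOC][4-62 FREE]
Op 3: a = realloc(a, 6) -> a = 0; heap: [0-5 ALLOC][6-62 FREE]

Answer: [0-5 ALLOC][6-62 FREE]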